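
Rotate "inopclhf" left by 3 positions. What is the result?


Input: "inopclhf", rotate left by 3
First 3 characters: "ino"
Remaining characters: "pclhf"
Concatenate remaining + first: "pclhf" + "ino" = "pclhfino"

pclhfino


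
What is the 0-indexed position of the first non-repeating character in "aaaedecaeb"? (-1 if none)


Input: aaaedecaeb
Character frequencies:
  'a': 4
  'b': 1
  'c': 1
  'd': 1
  'e': 3
Scanning left to right for freq == 1:
  Position 0 ('a'): freq=4, skip
  Position 1 ('a'): freq=4, skip
  Position 2 ('a'): freq=4, skip
  Position 3 ('e'): freq=3, skip
  Position 4 ('d'): unique! => answer = 4

4


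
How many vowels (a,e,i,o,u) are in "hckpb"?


Input: hckpb
Checking each character:
  'h' at position 0: consonant
  'c' at position 1: consonant
  'k' at position 2: consonant
  'p' at position 3: consonant
  'b' at position 4: consonant
Total vowels: 0

0


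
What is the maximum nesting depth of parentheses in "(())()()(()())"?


Input: "(())()()(()())"
Tracking depth:
  Position 0 '(': depth becomes 1
  Position 1 '(': depth becomes 2
  Position 2 ')': depth becomes 1
  Position 3 ')': depth becomes 0
  Position 4 '(': depth becomes 1
  Position 5 ')': depth becomes 0
  Position 6 '(': depth becomes 1
  Position 7 ')': depth becomes 0
  Position 8 '(': depth becomes 1
  Position 9 '(': depth becomes 2
  Position 10 ')': depth becomes 1
  Position 11 '(': depth becomes 2
  Position 12 ')': depth becomes 1
  Position 13 ')': depth becomes 0
Maximum depth reached: 2

2


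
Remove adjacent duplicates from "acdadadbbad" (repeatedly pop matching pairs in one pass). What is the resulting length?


Input: acdadadbbad
Stack-based adjacent duplicate removal:
  Read 'a': push. Stack: a
  Read 'c': push. Stack: ac
  Read 'd': push. Stack: acd
  Read 'a': push. Stack: acda
  Read 'd': push. Stack: acdad
  Read 'a': push. Stack: acdada
  Read 'd': push. Stack: acdadad
  Read 'b': push. Stack: acdadadb
  Read 'b': matches stack top 'b' => pop. Stack: acdadad
  Read 'a': push. Stack: acdadada
  Read 'd': push. Stack: acdadadad
Final stack: "acdadadad" (length 9)

9


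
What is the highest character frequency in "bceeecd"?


Input: bceeecd
Character counts:
  'b': 1
  'c': 2
  'd': 1
  'e': 3
Maximum frequency: 3

3


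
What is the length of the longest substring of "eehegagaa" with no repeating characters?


Input: "eehegagaa"
Sliding window (track last position of each char):
  Position 0 ('e'): window [0,0] length 1 -- new best
  Position 1 ('e'): repeat (last at 0), move window start to 1
  Position 1 ('e'): window [1,1] length 1
  Position 2 ('h'): window [1,2] length 2 -- new best
  Position 3 ('e'): repeat (last at 1), move window start to 2
  Position 3 ('e'): window [2,3] length 2
  Position 4 ('g'): window [2,4] length 3 -- new best
  Position 5 ('a'): window [2,5] length 4 -- new best
  Position 6 ('g'): repeat (last at 4), move window start to 5
  Position 6 ('g'): window [5,6] length 2
  Position 7 ('a'): repeat (last at 5), move window start to 6
  Position 7 ('a'): window [6,7] length 2
  Position 8 ('a'): repeat (last at 7), move window start to 8
  Position 8 ('a'): window [8,8] length 1
Longest substring with no repeats: "hega" with length 4

4


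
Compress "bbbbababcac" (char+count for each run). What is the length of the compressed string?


Input: bbbbababcac
Runs:
  'b' x 4 => "b4"
  'a' x 1 => "a1"
  'b' x 1 => "b1"
  'a' x 1 => "a1"
  'b' x 1 => "b1"
  'c' x 1 => "c1"
  'a' x 1 => "a1"
  'c' x 1 => "c1"
Compressed: "b4a1b1a1b1c1a1c1"
Compressed length: 16

16


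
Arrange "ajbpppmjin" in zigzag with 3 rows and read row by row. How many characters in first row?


Zigzag "ajbpppmjin" into 3 rows:
Placing characters:
  'a' => row 0
  'j' => row 1
  'b' => row 2
  'p' => row 1
  'p' => row 0
  'p' => row 1
  'm' => row 2
  'j' => row 1
  'i' => row 0
  'n' => row 1
Rows:
  Row 0: "api"
  Row 1: "jppjn"
  Row 2: "bm"
First row length: 3

3


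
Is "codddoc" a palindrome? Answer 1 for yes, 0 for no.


Input: codddoc
Reversed: codddoc
  Compare pos 0 ('c') with pos 6 ('c'): match
  Compare pos 1 ('o') with pos 5 ('o'): match
  Compare pos 2 ('d') with pos 4 ('d'): match
Result: palindrome

1


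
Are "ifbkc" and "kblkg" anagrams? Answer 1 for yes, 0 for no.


Strings: "ifbkc", "kblkg"
Sorted first:  bcfik
Sorted second: bgkkl
Differ at position 1: 'c' vs 'g' => not anagrams

0


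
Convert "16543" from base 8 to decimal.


Input: "16543" in base 8
Positional expansion:
  Digit '1' (value 1) x 8^4 = 4096
  Digit '6' (value 6) x 8^3 = 3072
  Digit '5' (value 5) x 8^2 = 320
  Digit '4' (value 4) x 8^1 = 32
  Digit '3' (value 3) x 8^0 = 3
Sum = 7523

7523


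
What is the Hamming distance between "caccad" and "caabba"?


Comparing "caccad" and "caabba" position by position:
  Position 0: 'c' vs 'c' => same
  Position 1: 'a' vs 'a' => same
  Position 2: 'c' vs 'a' => differ
  Position 3: 'c' vs 'b' => differ
  Position 4: 'a' vs 'b' => differ
  Position 5: 'd' vs 'a' => differ
Total differences (Hamming distance): 4

4


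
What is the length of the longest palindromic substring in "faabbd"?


Input: "faabbd"
Checking substrings for palindromes:
  [1:3] "aa" (len 2) => palindrome
  [3:5] "bb" (len 2) => palindrome
Longest palindromic substring: "aa" with length 2

2


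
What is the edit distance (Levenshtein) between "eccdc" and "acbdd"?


Computing edit distance: "eccdc" -> "acbdd"
DP table:
           a    c    b    d    d
      0    1    2    3    4    5
  e   1    1    2    3    4    5
  c   2    2    1    2    3    4
  c   3    3    2    2    3    4
  d   4    4    3    3    2    3
  c   5    5    4    4    3    3
Edit distance = dp[5][5] = 3

3


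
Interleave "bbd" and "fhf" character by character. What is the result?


Interleaving "bbd" and "fhf":
  Position 0: 'b' from first, 'f' from second => "bf"
  Position 1: 'b' from first, 'h' from second => "bh"
  Position 2: 'd' from first, 'f' from second => "df"
Result: bfbhdf

bfbhdf


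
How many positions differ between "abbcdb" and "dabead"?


Comparing "abbcdb" and "dabead" position by position:
  Position 0: 'a' vs 'd' => DIFFER
  Position 1: 'b' vs 'a' => DIFFER
  Position 2: 'b' vs 'b' => same
  Position 3: 'c' vs 'e' => DIFFER
  Position 4: 'd' vs 'a' => DIFFER
  Position 5: 'b' vs 'd' => DIFFER
Positions that differ: 5

5


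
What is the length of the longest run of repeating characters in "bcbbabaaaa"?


Input: "bcbbabaaaa"
Scanning for longest run:
  Position 1 ('c'): new char, reset run to 1
  Position 2 ('b'): new char, reset run to 1
  Position 3 ('b'): continues run of 'b', length=2
  Position 4 ('a'): new char, reset run to 1
  Position 5 ('b'): new char, reset run to 1
  Position 6 ('a'): new char, reset run to 1
  Position 7 ('a'): continues run of 'a', length=2
  Position 8 ('a'): continues run of 'a', length=3
  Position 9 ('a'): continues run of 'a', length=4
Longest run: 'a' with length 4

4


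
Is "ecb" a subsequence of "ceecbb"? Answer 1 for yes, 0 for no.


Check if "ecb" is a subsequence of "ceecbb"
Greedy scan:
  Position 0 ('c'): no match needed
  Position 1 ('e'): matches sub[0] = 'e'
  Position 2 ('e'): no match needed
  Position 3 ('c'): matches sub[1] = 'c'
  Position 4 ('b'): matches sub[2] = 'b'
  Position 5 ('b'): no match needed
All 3 characters matched => is a subsequence

1


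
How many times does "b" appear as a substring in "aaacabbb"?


Searching for "b" in "aaacabbb"
Scanning each position:
  Position 0: "a" => no
  Position 1: "a" => no
  Position 2: "a" => no
  Position 3: "c" => no
  Position 4: "a" => no
  Position 5: "b" => MATCH
  Position 6: "b" => MATCH
  Position 7: "b" => MATCH
Total occurrences: 3

3


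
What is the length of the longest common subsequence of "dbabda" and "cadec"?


LCS of "dbabda" and "cadec"
DP table:
           c    a    d    e    c
      0    0    0    0    0    0
  d   0    0    0    1    1    1
  b   0    0    0    1    1    1
  a   0    0    1    1    1    1
  b   0    0    1    1    1    1
  d   0    0    1    2    2    2
  a   0    0    1    2    2    2
LCS length = dp[6][5] = 2

2


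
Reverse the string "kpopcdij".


Input: kpopcdij
Reading characters right to left:
  Position 7: 'j'
  Position 6: 'i'
  Position 5: 'd'
  Position 4: 'c'
  Position 3: 'p'
  Position 2: 'o'
  Position 1: 'p'
  Position 0: 'k'
Reversed: jidcpopk

jidcpopk


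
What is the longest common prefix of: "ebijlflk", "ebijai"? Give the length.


Words: ebijlflk, ebijai
  Position 0: all 'e' => match
  Position 1: all 'b' => match
  Position 2: all 'i' => match
  Position 3: all 'j' => match
  Position 4: ('l', 'a') => mismatch, stop
LCP = "ebij" (length 4)

4


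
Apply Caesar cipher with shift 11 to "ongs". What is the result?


Caesar cipher: shift "ongs" by 11
  'o' (pos 14) + 11 = pos 25 = 'z'
  'n' (pos 13) + 11 = pos 24 = 'y'
  'g' (pos 6) + 11 = pos 17 = 'r'
  's' (pos 18) + 11 = pos 3 = 'd'
Result: zyrd

zyrd


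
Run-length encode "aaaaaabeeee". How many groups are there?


Input: aaaaaabeeee
Scanning for consecutive runs:
  Group 1: 'a' x 6 (positions 0-5)
  Group 2: 'b' x 1 (positions 6-6)
  Group 3: 'e' x 4 (positions 7-10)
Total groups: 3

3


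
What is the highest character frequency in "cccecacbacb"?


Input: cccecacbacb
Character counts:
  'a': 2
  'b': 2
  'c': 6
  'e': 1
Maximum frequency: 6

6


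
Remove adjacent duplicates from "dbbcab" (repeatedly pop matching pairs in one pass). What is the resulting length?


Input: dbbcab
Stack-based adjacent duplicate removal:
  Read 'd': push. Stack: d
  Read 'b': push. Stack: db
  Read 'b': matches stack top 'b' => pop. Stack: d
  Read 'c': push. Stack: dc
  Read 'a': push. Stack: dca
  Read 'b': push. Stack: dcab
Final stack: "dcab" (length 4)

4


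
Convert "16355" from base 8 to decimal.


Input: "16355" in base 8
Positional expansion:
  Digit '1' (value 1) x 8^4 = 4096
  Digit '6' (value 6) x 8^3 = 3072
  Digit '3' (value 3) x 8^2 = 192
  Digit '5' (value 5) x 8^1 = 40
  Digit '5' (value 5) x 8^0 = 5
Sum = 7405

7405


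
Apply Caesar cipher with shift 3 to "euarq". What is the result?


Caesar cipher: shift "euarq" by 3
  'e' (pos 4) + 3 = pos 7 = 'h'
  'u' (pos 20) + 3 = pos 23 = 'x'
  'a' (pos 0) + 3 = pos 3 = 'd'
  'r' (pos 17) + 3 = pos 20 = 'u'
  'q' (pos 16) + 3 = pos 19 = 't'
Result: hxdut

hxdut


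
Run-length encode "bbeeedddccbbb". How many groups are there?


Input: bbeeedddccbbb
Scanning for consecutive runs:
  Group 1: 'b' x 2 (positions 0-1)
  Group 2: 'e' x 3 (positions 2-4)
  Group 3: 'd' x 3 (positions 5-7)
  Group 4: 'c' x 2 (positions 8-9)
  Group 5: 'b' x 3 (positions 10-12)
Total groups: 5

5


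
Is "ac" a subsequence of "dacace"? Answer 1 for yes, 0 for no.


Check if "ac" is a subsequence of "dacace"
Greedy scan:
  Position 0 ('d'): no match needed
  Position 1 ('a'): matches sub[0] = 'a'
  Position 2 ('c'): matches sub[1] = 'c'
  Position 3 ('a'): no match needed
  Position 4 ('c'): no match needed
  Position 5 ('e'): no match needed
All 2 characters matched => is a subsequence

1


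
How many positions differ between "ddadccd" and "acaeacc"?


Comparing "ddadccd" and "acaeacc" position by position:
  Position 0: 'd' vs 'a' => DIFFER
  Position 1: 'd' vs 'c' => DIFFER
  Position 2: 'a' vs 'a' => same
  Position 3: 'd' vs 'e' => DIFFER
  Position 4: 'c' vs 'a' => DIFFER
  Position 5: 'c' vs 'c' => same
  Position 6: 'd' vs 'c' => DIFFER
Positions that differ: 5

5


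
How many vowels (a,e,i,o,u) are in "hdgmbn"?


Input: hdgmbn
Checking each character:
  'h' at position 0: consonant
  'd' at position 1: consonant
  'g' at position 2: consonant
  'm' at position 3: consonant
  'b' at position 4: consonant
  'n' at position 5: consonant
Total vowels: 0

0


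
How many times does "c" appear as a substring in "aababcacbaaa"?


Searching for "c" in "aababcacbaaa"
Scanning each position:
  Position 0: "a" => no
  Position 1: "a" => no
  Position 2: "b" => no
  Position 3: "a" => no
  Position 4: "b" => no
  Position 5: "c" => MATCH
  Position 6: "a" => no
  Position 7: "c" => MATCH
  Position 8: "b" => no
  Position 9: "a" => no
  Position 10: "a" => no
  Position 11: "a" => no
Total occurrences: 2

2


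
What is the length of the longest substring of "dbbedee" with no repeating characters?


Input: "dbbedee"
Sliding window (track last position of each char):
  Position 0 ('d'): window [0,0] length 1 -- new best
  Position 1 ('b'): window [0,1] length 2 -- new best
  Position 2 ('b'): repeat (last at 1), move window start to 2
  Position 2 ('b'): window [2,2] length 1
  Position 3 ('e'): window [2,3] length 2
  Position 4 ('d'): window [2,4] length 3 -- new best
  Position 5 ('e'): repeat (last at 3), move window start to 4
  Position 5 ('e'): window [4,5] length 2
  Position 6 ('e'): repeat (last at 5), move window start to 6
  Position 6 ('e'): window [6,6] length 1
Longest substring with no repeats: "bed" with length 3

3


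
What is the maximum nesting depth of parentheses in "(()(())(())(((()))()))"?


Input: "(()(())(())(((()))()))"
Tracking depth:
  Position 0 '(': depth becomes 1
  Position 1 '(': depth becomes 2
  Position 2 ')': depth becomes 1
  Position 3 '(': depth becomes 2
  Position 4 '(': depth becomes 3
  Position 5 ')': depth becomes 2
  Position 6 ')': depth becomes 1
  Position 7 '(': depth becomes 2
  Position 8 '(': depth becomes 3
  Position 9 ')': depth becomes 2
  Position 10 ')': depth becomes 1
  Position 11 '(': depth becomes 2
  Position 12 '(': depth becomes 3
  Position 13 '(': depth becomes 4
  Position 14 '(': depth becomes 5
  Position 15 ')': depth becomes 4
  Position 16 ')': depth becomes 3
  Position 17 ')': depth becomes 2
  Position 18 '(': depth becomes 3
  Position 19 ')': depth becomes 2
  Position 20 ')': depth becomes 1
  Position 21 ')': depth becomes 0
Maximum depth reached: 5

5


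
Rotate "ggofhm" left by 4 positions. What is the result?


Input: "ggofhm", rotate left by 4
First 4 characters: "ggof"
Remaining characters: "hm"
Concatenate remaining + first: "hm" + "ggof" = "hmggof"

hmggof


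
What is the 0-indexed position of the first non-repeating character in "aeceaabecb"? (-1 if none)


Input: aeceaabecb
Character frequencies:
  'a': 3
  'b': 2
  'c': 2
  'e': 3
Scanning left to right for freq == 1:
  Position 0 ('a'): freq=3, skip
  Position 1 ('e'): freq=3, skip
  Position 2 ('c'): freq=2, skip
  Position 3 ('e'): freq=3, skip
  Position 4 ('a'): freq=3, skip
  Position 5 ('a'): freq=3, skip
  Position 6 ('b'): freq=2, skip
  Position 7 ('e'): freq=3, skip
  Position 8 ('c'): freq=2, skip
  Position 9 ('b'): freq=2, skip
  No unique character found => answer = -1

-1


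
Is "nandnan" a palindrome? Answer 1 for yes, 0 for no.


Input: nandnan
Reversed: nandnan
  Compare pos 0 ('n') with pos 6 ('n'): match
  Compare pos 1 ('a') with pos 5 ('a'): match
  Compare pos 2 ('n') with pos 4 ('n'): match
Result: palindrome

1


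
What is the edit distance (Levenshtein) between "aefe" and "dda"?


Computing edit distance: "aefe" -> "dda"
DP table:
           d    d    a
      0    1    2    3
  a   1    1    2    2
  e   2    2    2    3
  f   3    3    3    3
  e   4    4    4    4
Edit distance = dp[4][3] = 4

4


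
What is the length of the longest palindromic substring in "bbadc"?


Input: "bbadc"
Checking substrings for palindromes:
  [0:2] "bb" (len 2) => palindrome
Longest palindromic substring: "bb" with length 2

2


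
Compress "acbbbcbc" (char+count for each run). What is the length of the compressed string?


Input: acbbbcbc
Runs:
  'a' x 1 => "a1"
  'c' x 1 => "c1"
  'b' x 3 => "b3"
  'c' x 1 => "c1"
  'b' x 1 => "b1"
  'c' x 1 => "c1"
Compressed: "a1c1b3c1b1c1"
Compressed length: 12

12


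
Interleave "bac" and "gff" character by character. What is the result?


Interleaving "bac" and "gff":
  Position 0: 'b' from first, 'g' from second => "bg"
  Position 1: 'a' from first, 'f' from second => "af"
  Position 2: 'c' from first, 'f' from second => "cf"
Result: bgafcf

bgafcf


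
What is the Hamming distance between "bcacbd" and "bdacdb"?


Comparing "bcacbd" and "bdacdb" position by position:
  Position 0: 'b' vs 'b' => same
  Position 1: 'c' vs 'd' => differ
  Position 2: 'a' vs 'a' => same
  Position 3: 'c' vs 'c' => same
  Position 4: 'b' vs 'd' => differ
  Position 5: 'd' vs 'b' => differ
Total differences (Hamming distance): 3

3


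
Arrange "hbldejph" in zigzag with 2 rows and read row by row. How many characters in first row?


Zigzag "hbldejph" into 2 rows:
Placing characters:
  'h' => row 0
  'b' => row 1
  'l' => row 0
  'd' => row 1
  'e' => row 0
  'j' => row 1
  'p' => row 0
  'h' => row 1
Rows:
  Row 0: "hlep"
  Row 1: "bdjh"
First row length: 4

4


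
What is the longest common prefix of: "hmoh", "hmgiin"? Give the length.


Words: hmoh, hmgiin
  Position 0: all 'h' => match
  Position 1: all 'm' => match
  Position 2: ('o', 'g') => mismatch, stop
LCP = "hm" (length 2)

2


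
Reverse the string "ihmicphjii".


Input: ihmicphjii
Reading characters right to left:
  Position 9: 'i'
  Position 8: 'i'
  Position 7: 'j'
  Position 6: 'h'
  Position 5: 'p'
  Position 4: 'c'
  Position 3: 'i'
  Position 2: 'm'
  Position 1: 'h'
  Position 0: 'i'
Reversed: iijhpcimhi

iijhpcimhi


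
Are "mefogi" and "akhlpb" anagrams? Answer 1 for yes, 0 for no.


Strings: "mefogi", "akhlpb"
Sorted first:  efgimo
Sorted second: abhklp
Differ at position 0: 'e' vs 'a' => not anagrams

0


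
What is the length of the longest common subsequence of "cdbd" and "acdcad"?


LCS of "cdbd" and "acdcad"
DP table:
           a    c    d    c    a    d
      0    0    0    0    0    0    0
  c   0    0    1    1    1    1    1
  d   0    0    1    2    2    2    2
  b   0    0    1    2    2    2    2
  d   0    0    1    2    2    2    3
LCS length = dp[4][6] = 3

3


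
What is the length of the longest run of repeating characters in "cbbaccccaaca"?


Input: "cbbaccccaaca"
Scanning for longest run:
  Position 1 ('b'): new char, reset run to 1
  Position 2 ('b'): continues run of 'b', length=2
  Position 3 ('a'): new char, reset run to 1
  Position 4 ('c'): new char, reset run to 1
  Position 5 ('c'): continues run of 'c', length=2
  Position 6 ('c'): continues run of 'c', length=3
  Position 7 ('c'): continues run of 'c', length=4
  Position 8 ('a'): new char, reset run to 1
  Position 9 ('a'): continues run of 'a', length=2
  Position 10 ('c'): new char, reset run to 1
  Position 11 ('a'): new char, reset run to 1
Longest run: 'c' with length 4

4


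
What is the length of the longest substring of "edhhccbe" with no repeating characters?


Input: "edhhccbe"
Sliding window (track last position of each char):
  Position 0 ('e'): window [0,0] length 1 -- new best
  Position 1 ('d'): window [0,1] length 2 -- new best
  Position 2 ('h'): window [0,2] length 3 -- new best
  Position 3 ('h'): repeat (last at 2), move window start to 3
  Position 3 ('h'): window [3,3] length 1
  Position 4 ('c'): window [3,4] length 2
  Position 5 ('c'): repeat (last at 4), move window start to 5
  Position 5 ('c'): window [5,5] length 1
  Position 6 ('b'): window [5,6] length 2
  Position 7 ('e'): window [5,7] length 3
Longest substring with no repeats: "edh" with length 3

3


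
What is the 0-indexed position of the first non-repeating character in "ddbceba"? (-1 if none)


Input: ddbceba
Character frequencies:
  'a': 1
  'b': 2
  'c': 1
  'd': 2
  'e': 1
Scanning left to right for freq == 1:
  Position 0 ('d'): freq=2, skip
  Position 1 ('d'): freq=2, skip
  Position 2 ('b'): freq=2, skip
  Position 3 ('c'): unique! => answer = 3

3


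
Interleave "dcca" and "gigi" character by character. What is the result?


Interleaving "dcca" and "gigi":
  Position 0: 'd' from first, 'g' from second => "dg"
  Position 1: 'c' from first, 'i' from second => "ci"
  Position 2: 'c' from first, 'g' from second => "cg"
  Position 3: 'a' from first, 'i' from second => "ai"
Result: dgcicgai

dgcicgai


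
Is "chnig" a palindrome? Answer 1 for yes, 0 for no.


Input: chnig
Reversed: ginhc
  Compare pos 0 ('c') with pos 4 ('g'): MISMATCH
  Compare pos 1 ('h') with pos 3 ('i'): MISMATCH
Result: not a palindrome

0


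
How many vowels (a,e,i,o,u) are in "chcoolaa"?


Input: chcoolaa
Checking each character:
  'c' at position 0: consonant
  'h' at position 1: consonant
  'c' at position 2: consonant
  'o' at position 3: vowel (running total: 1)
  'o' at position 4: vowel (running total: 2)
  'l' at position 5: consonant
  'a' at position 6: vowel (running total: 3)
  'a' at position 7: vowel (running total: 4)
Total vowels: 4

4


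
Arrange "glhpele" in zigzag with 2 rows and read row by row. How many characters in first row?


Zigzag "glhpele" into 2 rows:
Placing characters:
  'g' => row 0
  'l' => row 1
  'h' => row 0
  'p' => row 1
  'e' => row 0
  'l' => row 1
  'e' => row 0
Rows:
  Row 0: "ghee"
  Row 1: "lpl"
First row length: 4

4


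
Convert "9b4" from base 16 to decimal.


Input: "9b4" in base 16
Positional expansion:
  Digit '9' (value 9) x 16^2 = 2304
  Digit 'b' (value 11) x 16^1 = 176
  Digit '4' (value 4) x 16^0 = 4
Sum = 2484

2484


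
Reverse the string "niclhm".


Input: niclhm
Reading characters right to left:
  Position 5: 'm'
  Position 4: 'h'
  Position 3: 'l'
  Position 2: 'c'
  Position 1: 'i'
  Position 0: 'n'
Reversed: mhlcin

mhlcin


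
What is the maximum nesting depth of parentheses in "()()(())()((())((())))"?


Input: "()()(())()((())((())))"
Tracking depth:
  Position 0 '(': depth becomes 1
  Position 1 ')': depth becomes 0
  Position 2 '(': depth becomes 1
  Position 3 ')': depth becomes 0
  Position 4 '(': depth becomes 1
  Position 5 '(': depth becomes 2
  Position 6 ')': depth becomes 1
  Position 7 ')': depth becomes 0
  Position 8 '(': depth becomes 1
  Position 9 ')': depth becomes 0
  Position 10 '(': depth becomes 1
  Position 11 '(': depth becomes 2
  Position 12 '(': depth becomes 3
  Position 13 ')': depth becomes 2
  Position 14 ')': depth becomes 1
  Position 15 '(': depth becomes 2
  Position 16 '(': depth becomes 3
  Position 17 '(': depth becomes 4
  Position 18 ')': depth becomes 3
  Position 19 ')': depth becomes 2
  Position 20 ')': depth becomes 1
  Position 21 ')': depth becomes 0
Maximum depth reached: 4

4


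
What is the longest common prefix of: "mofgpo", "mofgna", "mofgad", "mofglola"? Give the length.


Words: mofgpo, mofgna, mofgad, mofglola
  Position 0: all 'm' => match
  Position 1: all 'o' => match
  Position 2: all 'f' => match
  Position 3: all 'g' => match
  Position 4: ('p', 'n', 'a', 'l') => mismatch, stop
LCP = "mofg" (length 4)

4


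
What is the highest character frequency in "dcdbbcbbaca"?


Input: dcdbbcbbaca
Character counts:
  'a': 2
  'b': 4
  'c': 3
  'd': 2
Maximum frequency: 4

4


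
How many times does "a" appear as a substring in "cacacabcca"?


Searching for "a" in "cacacabcca"
Scanning each position:
  Position 0: "c" => no
  Position 1: "a" => MATCH
  Position 2: "c" => no
  Position 3: "a" => MATCH
  Position 4: "c" => no
  Position 5: "a" => MATCH
  Position 6: "b" => no
  Position 7: "c" => no
  Position 8: "c" => no
  Position 9: "a" => MATCH
Total occurrences: 4

4


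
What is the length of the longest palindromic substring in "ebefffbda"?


Input: "ebefffbda"
Checking substrings for palindromes:
  [0:3] "ebe" (len 3) => palindrome
  [3:6] "fff" (len 3) => palindrome
  [3:5] "ff" (len 2) => palindrome
  [4:6] "ff" (len 2) => palindrome
Longest palindromic substring: "ebe" with length 3

3


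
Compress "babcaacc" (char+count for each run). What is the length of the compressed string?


Input: babcaacc
Runs:
  'b' x 1 => "b1"
  'a' x 1 => "a1"
  'b' x 1 => "b1"
  'c' x 1 => "c1"
  'a' x 2 => "a2"
  'c' x 2 => "c2"
Compressed: "b1a1b1c1a2c2"
Compressed length: 12

12


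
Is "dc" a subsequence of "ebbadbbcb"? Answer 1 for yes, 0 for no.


Check if "dc" is a subsequence of "ebbadbbcb"
Greedy scan:
  Position 0 ('e'): no match needed
  Position 1 ('b'): no match needed
  Position 2 ('b'): no match needed
  Position 3 ('a'): no match needed
  Position 4 ('d'): matches sub[0] = 'd'
  Position 5 ('b'): no match needed
  Position 6 ('b'): no match needed
  Position 7 ('c'): matches sub[1] = 'c'
  Position 8 ('b'): no match needed
All 2 characters matched => is a subsequence

1


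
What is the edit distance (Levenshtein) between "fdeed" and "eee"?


Computing edit distance: "fdeed" -> "eee"
DP table:
           e    e    e
      0    1    2    3
  f   1    1    2    3
  d   2    2    2    3
  e   3    2    2    2
  e   4    3    2    2
  d   5    4    3    3
Edit distance = dp[5][3] = 3

3


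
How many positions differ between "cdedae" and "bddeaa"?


Comparing "cdedae" and "bddeaa" position by position:
  Position 0: 'c' vs 'b' => DIFFER
  Position 1: 'd' vs 'd' => same
  Position 2: 'e' vs 'd' => DIFFER
  Position 3: 'd' vs 'e' => DIFFER
  Position 4: 'a' vs 'a' => same
  Position 5: 'e' vs 'a' => DIFFER
Positions that differ: 4

4


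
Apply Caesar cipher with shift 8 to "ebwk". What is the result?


Caesar cipher: shift "ebwk" by 8
  'e' (pos 4) + 8 = pos 12 = 'm'
  'b' (pos 1) + 8 = pos 9 = 'j'
  'w' (pos 22) + 8 = pos 4 = 'e'
  'k' (pos 10) + 8 = pos 18 = 's'
Result: mjes

mjes


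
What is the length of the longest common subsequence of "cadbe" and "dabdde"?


LCS of "cadbe" and "dabdde"
DP table:
           d    a    b    d    d    e
      0    0    0    0    0    0    0
  c   0    0    0    0    0    0    0
  a   0    0    1    1    1    1    1
  d   0    1    1    1    2    2    2
  b   0    1    1    2    2    2    2
  e   0    1    1    2    2    2    3
LCS length = dp[5][6] = 3

3


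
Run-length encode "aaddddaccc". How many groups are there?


Input: aaddddaccc
Scanning for consecutive runs:
  Group 1: 'a' x 2 (positions 0-1)
  Group 2: 'd' x 4 (positions 2-5)
  Group 3: 'a' x 1 (positions 6-6)
  Group 4: 'c' x 3 (positions 7-9)
Total groups: 4

4


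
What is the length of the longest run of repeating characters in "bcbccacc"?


Input: "bcbccacc"
Scanning for longest run:
  Position 1 ('c'): new char, reset run to 1
  Position 2 ('b'): new char, reset run to 1
  Position 3 ('c'): new char, reset run to 1
  Position 4 ('c'): continues run of 'c', length=2
  Position 5 ('a'): new char, reset run to 1
  Position 6 ('c'): new char, reset run to 1
  Position 7 ('c'): continues run of 'c', length=2
Longest run: 'c' with length 2

2


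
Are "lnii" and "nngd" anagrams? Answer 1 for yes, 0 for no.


Strings: "lnii", "nngd"
Sorted first:  iiln
Sorted second: dgnn
Differ at position 0: 'i' vs 'd' => not anagrams

0


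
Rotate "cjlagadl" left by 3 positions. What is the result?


Input: "cjlagadl", rotate left by 3
First 3 characters: "cjl"
Remaining characters: "agadl"
Concatenate remaining + first: "agadl" + "cjl" = "agadlcjl"

agadlcjl


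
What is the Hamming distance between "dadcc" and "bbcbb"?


Comparing "dadcc" and "bbcbb" position by position:
  Position 0: 'd' vs 'b' => differ
  Position 1: 'a' vs 'b' => differ
  Position 2: 'd' vs 'c' => differ
  Position 3: 'c' vs 'b' => differ
  Position 4: 'c' vs 'b' => differ
Total differences (Hamming distance): 5

5


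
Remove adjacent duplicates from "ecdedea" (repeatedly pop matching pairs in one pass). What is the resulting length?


Input: ecdedea
Stack-based adjacent duplicate removal:
  Read 'e': push. Stack: e
  Read 'c': push. Stack: ec
  Read 'd': push. Stack: ecd
  Read 'e': push. Stack: ecde
  Read 'd': push. Stack: ecded
  Read 'e': push. Stack: ecdede
  Read 'a': push. Stack: ecdedea
Final stack: "ecdedea" (length 7)

7


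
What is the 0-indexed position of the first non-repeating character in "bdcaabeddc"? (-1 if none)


Input: bdcaabeddc
Character frequencies:
  'a': 2
  'b': 2
  'c': 2
  'd': 3
  'e': 1
Scanning left to right for freq == 1:
  Position 0 ('b'): freq=2, skip
  Position 1 ('d'): freq=3, skip
  Position 2 ('c'): freq=2, skip
  Position 3 ('a'): freq=2, skip
  Position 4 ('a'): freq=2, skip
  Position 5 ('b'): freq=2, skip
  Position 6 ('e'): unique! => answer = 6

6


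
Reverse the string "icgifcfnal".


Input: icgifcfnal
Reading characters right to left:
  Position 9: 'l'
  Position 8: 'a'
  Position 7: 'n'
  Position 6: 'f'
  Position 5: 'c'
  Position 4: 'f'
  Position 3: 'i'
  Position 2: 'g'
  Position 1: 'c'
  Position 0: 'i'
Reversed: lanfcfigci

lanfcfigci


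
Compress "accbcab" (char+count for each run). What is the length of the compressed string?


Input: accbcab
Runs:
  'a' x 1 => "a1"
  'c' x 2 => "c2"
  'b' x 1 => "b1"
  'c' x 1 => "c1"
  'a' x 1 => "a1"
  'b' x 1 => "b1"
Compressed: "a1c2b1c1a1b1"
Compressed length: 12

12


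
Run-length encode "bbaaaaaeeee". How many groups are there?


Input: bbaaaaaeeee
Scanning for consecutive runs:
  Group 1: 'b' x 2 (positions 0-1)
  Group 2: 'a' x 5 (positions 2-6)
  Group 3: 'e' x 4 (positions 7-10)
Total groups: 3

3


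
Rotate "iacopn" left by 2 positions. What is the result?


Input: "iacopn", rotate left by 2
First 2 characters: "ia"
Remaining characters: "copn"
Concatenate remaining + first: "copn" + "ia" = "copnia"

copnia


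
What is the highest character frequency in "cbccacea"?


Input: cbccacea
Character counts:
  'a': 2
  'b': 1
  'c': 4
  'e': 1
Maximum frequency: 4

4


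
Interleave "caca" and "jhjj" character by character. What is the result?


Interleaving "caca" and "jhjj":
  Position 0: 'c' from first, 'j' from second => "cj"
  Position 1: 'a' from first, 'h' from second => "ah"
  Position 2: 'c' from first, 'j' from second => "cj"
  Position 3: 'a' from first, 'j' from second => "aj"
Result: cjahcjaj

cjahcjaj


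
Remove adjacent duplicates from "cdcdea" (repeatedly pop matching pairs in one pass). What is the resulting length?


Input: cdcdea
Stack-based adjacent duplicate removal:
  Read 'c': push. Stack: c
  Read 'd': push. Stack: cd
  Read 'c': push. Stack: cdc
  Read 'd': push. Stack: cdcd
  Read 'e': push. Stack: cdcde
  Read 'a': push. Stack: cdcdea
Final stack: "cdcdea" (length 6)

6


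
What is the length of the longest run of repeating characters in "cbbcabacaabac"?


Input: "cbbcabacaabac"
Scanning for longest run:
  Position 1 ('b'): new char, reset run to 1
  Position 2 ('b'): continues run of 'b', length=2
  Position 3 ('c'): new char, reset run to 1
  Position 4 ('a'): new char, reset run to 1
  Position 5 ('b'): new char, reset run to 1
  Position 6 ('a'): new char, reset run to 1
  Position 7 ('c'): new char, reset run to 1
  Position 8 ('a'): new char, reset run to 1
  Position 9 ('a'): continues run of 'a', length=2
  Position 10 ('b'): new char, reset run to 1
  Position 11 ('a'): new char, reset run to 1
  Position 12 ('c'): new char, reset run to 1
Longest run: 'b' with length 2

2


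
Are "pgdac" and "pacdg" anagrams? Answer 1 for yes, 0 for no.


Strings: "pgdac", "pacdg"
Sorted first:  acdgp
Sorted second: acdgp
Sorted forms match => anagrams

1


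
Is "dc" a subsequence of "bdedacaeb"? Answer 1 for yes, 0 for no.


Check if "dc" is a subsequence of "bdedacaeb"
Greedy scan:
  Position 0 ('b'): no match needed
  Position 1 ('d'): matches sub[0] = 'd'
  Position 2 ('e'): no match needed
  Position 3 ('d'): no match needed
  Position 4 ('a'): no match needed
  Position 5 ('c'): matches sub[1] = 'c'
  Position 6 ('a'): no match needed
  Position 7 ('e'): no match needed
  Position 8 ('b'): no match needed
All 2 characters matched => is a subsequence

1


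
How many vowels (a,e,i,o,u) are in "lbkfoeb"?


Input: lbkfoeb
Checking each character:
  'l' at position 0: consonant
  'b' at position 1: consonant
  'k' at position 2: consonant
  'f' at position 3: consonant
  'o' at position 4: vowel (running total: 1)
  'e' at position 5: vowel (running total: 2)
  'b' at position 6: consonant
Total vowels: 2

2


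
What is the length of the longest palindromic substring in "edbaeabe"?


Input: "edbaeabe"
Checking substrings for palindromes:
  [2:7] "baeab" (len 5) => palindrome
  [3:6] "aea" (len 3) => palindrome
Longest palindromic substring: "baeab" with length 5

5


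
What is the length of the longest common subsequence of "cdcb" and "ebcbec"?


LCS of "cdcb" and "ebcbec"
DP table:
           e    b    c    b    e    c
      0    0    0    0    0    0    0
  c   0    0    0    1    1    1    1
  d   0    0    0    1    1    1    1
  c   0    0    0    1    1    1    2
  b   0    0    1    1    2    2    2
LCS length = dp[4][6] = 2

2


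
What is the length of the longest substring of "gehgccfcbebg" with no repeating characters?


Input: "gehgccfcbebg"
Sliding window (track last position of each char):
  Position 0 ('g'): window [0,0] length 1 -- new best
  Position 1 ('e'): window [0,1] length 2 -- new best
  Position 2 ('h'): window [0,2] length 3 -- new best
  Position 3 ('g'): repeat (last at 0), move window start to 1
  Position 3 ('g'): window [1,3] length 3
  Position 4 ('c'): window [1,4] length 4 -- new best
  Position 5 ('c'): repeat (last at 4), move window start to 5
  Position 5 ('c'): window [5,5] length 1
  Position 6 ('f'): window [5,6] length 2
  Position 7 ('c'): repeat (last at 5), move window start to 6
  Position 7 ('c'): window [6,7] length 2
  Position 8 ('b'): window [6,8] length 3
  Position 9 ('e'): window [6,9] length 4
  Position 10 ('b'): repeat (last at 8), move window start to 9
  Position 10 ('b'): window [9,10] length 2
  Position 11 ('g'): window [9,11] length 3
Longest substring with no repeats: "ehgc" with length 4

4


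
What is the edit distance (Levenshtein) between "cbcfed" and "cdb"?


Computing edit distance: "cbcfed" -> "cdb"
DP table:
           c    d    b
      0    1    2    3
  c   1    0    1    2
  b   2    1    1    1
  c   3    2    2    2
  f   4    3    3    3
  e   5    4    4    4
  d   6    5    4    5
Edit distance = dp[6][3] = 5

5


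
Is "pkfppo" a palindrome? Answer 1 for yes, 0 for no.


Input: pkfppo
Reversed: oppfkp
  Compare pos 0 ('p') with pos 5 ('o'): MISMATCH
  Compare pos 1 ('k') with pos 4 ('p'): MISMATCH
  Compare pos 2 ('f') with pos 3 ('p'): MISMATCH
Result: not a palindrome

0


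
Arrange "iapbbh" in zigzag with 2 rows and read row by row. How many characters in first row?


Zigzag "iapbbh" into 2 rows:
Placing characters:
  'i' => row 0
  'a' => row 1
  'p' => row 0
  'b' => row 1
  'b' => row 0
  'h' => row 1
Rows:
  Row 0: "ipb"
  Row 1: "abh"
First row length: 3

3


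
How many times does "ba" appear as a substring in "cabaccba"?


Searching for "ba" in "cabaccba"
Scanning each position:
  Position 0: "ca" => no
  Position 1: "ab" => no
  Position 2: "ba" => MATCH
  Position 3: "ac" => no
  Position 4: "cc" => no
  Position 5: "cb" => no
  Position 6: "ba" => MATCH
Total occurrences: 2

2


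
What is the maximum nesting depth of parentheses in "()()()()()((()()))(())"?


Input: "()()()()()((()()))(())"
Tracking depth:
  Position 0 '(': depth becomes 1
  Position 1 ')': depth becomes 0
  Position 2 '(': depth becomes 1
  Position 3 ')': depth becomes 0
  Position 4 '(': depth becomes 1
  Position 5 ')': depth becomes 0
  Position 6 '(': depth becomes 1
  Position 7 ')': depth becomes 0
  Position 8 '(': depth becomes 1
  Position 9 ')': depth becomes 0
  Position 10 '(': depth becomes 1
  Position 11 '(': depth becomes 2
  Position 12 '(': depth becomes 3
  Position 13 ')': depth becomes 2
  Position 14 '(': depth becomes 3
  Position 15 ')': depth becomes 2
  Position 16 ')': depth becomes 1
  Position 17 ')': depth becomes 0
  Position 18 '(': depth becomes 1
  Position 19 '(': depth becomes 2
  Position 20 ')': depth becomes 1
  Position 21 ')': depth becomes 0
Maximum depth reached: 3

3


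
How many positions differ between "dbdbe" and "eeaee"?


Comparing "dbdbe" and "eeaee" position by position:
  Position 0: 'd' vs 'e' => DIFFER
  Position 1: 'b' vs 'e' => DIFFER
  Position 2: 'd' vs 'a' => DIFFER
  Position 3: 'b' vs 'e' => DIFFER
  Position 4: 'e' vs 'e' => same
Positions that differ: 4

4


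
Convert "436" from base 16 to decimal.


Input: "436" in base 16
Positional expansion:
  Digit '4' (value 4) x 16^2 = 1024
  Digit '3' (value 3) x 16^1 = 48
  Digit '6' (value 6) x 16^0 = 6
Sum = 1078

1078


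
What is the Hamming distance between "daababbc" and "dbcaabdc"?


Comparing "daababbc" and "dbcaabdc" position by position:
  Position 0: 'd' vs 'd' => same
  Position 1: 'a' vs 'b' => differ
  Position 2: 'a' vs 'c' => differ
  Position 3: 'b' vs 'a' => differ
  Position 4: 'a' vs 'a' => same
  Position 5: 'b' vs 'b' => same
  Position 6: 'b' vs 'd' => differ
  Position 7: 'c' vs 'c' => same
Total differences (Hamming distance): 4

4


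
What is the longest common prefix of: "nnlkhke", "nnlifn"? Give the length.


Words: nnlkhke, nnlifn
  Position 0: all 'n' => match
  Position 1: all 'n' => match
  Position 2: all 'l' => match
  Position 3: ('k', 'i') => mismatch, stop
LCP = "nnl" (length 3)

3


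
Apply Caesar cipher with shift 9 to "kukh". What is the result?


Caesar cipher: shift "kukh" by 9
  'k' (pos 10) + 9 = pos 19 = 't'
  'u' (pos 20) + 9 = pos 3 = 'd'
  'k' (pos 10) + 9 = pos 19 = 't'
  'h' (pos 7) + 9 = pos 16 = 'q'
Result: tdtq

tdtq


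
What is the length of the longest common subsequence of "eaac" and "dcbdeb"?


LCS of "eaac" and "dcbdeb"
DP table:
           d    c    b    d    e    b
      0    0    0    0    0    0    0
  e   0    0    0    0    0    1    1
  a   0    0    0    0    0    1    1
  a   0    0    0    0    0    1    1
  c   0    0    1    1    1    1    1
LCS length = dp[4][6] = 1

1


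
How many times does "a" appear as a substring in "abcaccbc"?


Searching for "a" in "abcaccbc"
Scanning each position:
  Position 0: "a" => MATCH
  Position 1: "b" => no
  Position 2: "c" => no
  Position 3: "a" => MATCH
  Position 4: "c" => no
  Position 5: "c" => no
  Position 6: "b" => no
  Position 7: "c" => no
Total occurrences: 2

2


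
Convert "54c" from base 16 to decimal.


Input: "54c" in base 16
Positional expansion:
  Digit '5' (value 5) x 16^2 = 1280
  Digit '4' (value 4) x 16^1 = 64
  Digit 'c' (value 12) x 16^0 = 12
Sum = 1356

1356


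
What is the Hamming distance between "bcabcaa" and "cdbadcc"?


Comparing "bcabcaa" and "cdbadcc" position by position:
  Position 0: 'b' vs 'c' => differ
  Position 1: 'c' vs 'd' => differ
  Position 2: 'a' vs 'b' => differ
  Position 3: 'b' vs 'a' => differ
  Position 4: 'c' vs 'd' => differ
  Position 5: 'a' vs 'c' => differ
  Position 6: 'a' vs 'c' => differ
Total differences (Hamming distance): 7

7


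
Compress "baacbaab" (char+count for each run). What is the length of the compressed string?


Input: baacbaab
Runs:
  'b' x 1 => "b1"
  'a' x 2 => "a2"
  'c' x 1 => "c1"
  'b' x 1 => "b1"
  'a' x 2 => "a2"
  'b' x 1 => "b1"
Compressed: "b1a2c1b1a2b1"
Compressed length: 12

12


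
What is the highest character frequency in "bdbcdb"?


Input: bdbcdb
Character counts:
  'b': 3
  'c': 1
  'd': 2
Maximum frequency: 3

3


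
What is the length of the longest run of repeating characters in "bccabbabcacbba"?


Input: "bccabbabcacbba"
Scanning for longest run:
  Position 1 ('c'): new char, reset run to 1
  Position 2 ('c'): continues run of 'c', length=2
  Position 3 ('a'): new char, reset run to 1
  Position 4 ('b'): new char, reset run to 1
  Position 5 ('b'): continues run of 'b', length=2
  Position 6 ('a'): new char, reset run to 1
  Position 7 ('b'): new char, reset run to 1
  Position 8 ('c'): new char, reset run to 1
  Position 9 ('a'): new char, reset run to 1
  Position 10 ('c'): new char, reset run to 1
  Position 11 ('b'): new char, reset run to 1
  Position 12 ('b'): continues run of 'b', length=2
  Position 13 ('a'): new char, reset run to 1
Longest run: 'c' with length 2

2
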